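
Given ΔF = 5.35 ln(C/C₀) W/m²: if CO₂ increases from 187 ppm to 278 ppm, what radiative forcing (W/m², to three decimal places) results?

CO₂: 5.35 × ln(278/187) = 5.35 × ln(1.48663) = 5.35 × 0.39651 = 2.1213 W/m².

ΔF = 2.121 W/m²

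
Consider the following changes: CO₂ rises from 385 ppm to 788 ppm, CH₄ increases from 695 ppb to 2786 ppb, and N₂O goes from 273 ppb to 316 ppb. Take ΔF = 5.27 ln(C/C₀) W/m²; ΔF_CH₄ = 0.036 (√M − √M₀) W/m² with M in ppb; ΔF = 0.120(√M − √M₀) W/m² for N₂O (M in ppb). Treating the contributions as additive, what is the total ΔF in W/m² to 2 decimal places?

ΔF = 4.88 W/m²

CO₂: 5.27 × ln(788/385) = 5.27 × ln(2.04675) = 5.27 × 0.71625 = 3.7746 W/m².
CH₄: 0.036 × (√2786 − √695) = 0.036 × (52.7826 − 26.3629) = 0.036 × 26.4197 = 0.9511 W/m².
N₂O: 0.120 × (√316 − √273) = 0.120 × (17.7764 − 16.5227) = 0.120 × 1.2537 = 0.1504 W/m².
Total ΔF = 3.7746 + 0.9511 + 0.1504 = 4.8761 W/m².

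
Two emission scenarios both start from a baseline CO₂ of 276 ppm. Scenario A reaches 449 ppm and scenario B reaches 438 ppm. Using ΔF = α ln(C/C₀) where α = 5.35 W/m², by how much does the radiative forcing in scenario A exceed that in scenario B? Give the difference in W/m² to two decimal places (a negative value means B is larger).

ΔF_A − ΔF_B = 0.13 W/m²

ΔF_A = 5.35 ln(449/276) = 5.35 × 0.48662 = 2.6034 W/m².
ΔF_B = 5.35 ln(438/276) = 5.35 × 0.46182 = 2.4707 W/m².
Difference: 2.6034 − 2.4707 = 0.1327 W/m².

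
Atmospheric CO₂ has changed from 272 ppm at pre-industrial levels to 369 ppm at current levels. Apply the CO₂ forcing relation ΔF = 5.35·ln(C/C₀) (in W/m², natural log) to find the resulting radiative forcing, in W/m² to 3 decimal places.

CO₂: 5.35 × ln(369/272) = 5.35 × ln(1.35662) = 5.35 × 0.30500 = 1.6318 W/m².

ΔF = 1.632 W/m²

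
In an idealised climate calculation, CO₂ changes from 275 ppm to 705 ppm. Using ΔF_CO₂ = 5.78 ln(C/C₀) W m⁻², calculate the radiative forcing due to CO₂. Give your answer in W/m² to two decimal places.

ΔF = 5.44 W/m²

CO₂ absorption bands are partially saturated, so forcing scales with the logarithm of the concentration ratio.
CO₂: 5.78 × ln(705/275) = 5.78 × ln(2.56364) = 5.78 × 0.94143 = 5.4415 W/m².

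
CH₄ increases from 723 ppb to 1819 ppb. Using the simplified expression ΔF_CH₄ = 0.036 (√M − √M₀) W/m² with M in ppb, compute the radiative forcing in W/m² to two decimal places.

CH₄: 0.036 × (√1819 − √723) = 0.036 × (42.6497 − 26.8887) = 0.036 × 15.7610 = 0.5674 W/m².

ΔF = 0.57 W/m²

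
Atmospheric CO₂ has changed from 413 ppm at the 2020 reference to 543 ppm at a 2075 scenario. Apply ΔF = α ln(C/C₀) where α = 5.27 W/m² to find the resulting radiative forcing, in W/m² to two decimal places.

CO₂ absorption bands are partially saturated, so forcing scales with the logarithm of the concentration ratio.
CO₂: 5.27 × ln(543/413) = 5.27 × ln(1.31477) = 5.27 × 0.27366 = 1.4422 W/m².

ΔF = 1.44 W/m²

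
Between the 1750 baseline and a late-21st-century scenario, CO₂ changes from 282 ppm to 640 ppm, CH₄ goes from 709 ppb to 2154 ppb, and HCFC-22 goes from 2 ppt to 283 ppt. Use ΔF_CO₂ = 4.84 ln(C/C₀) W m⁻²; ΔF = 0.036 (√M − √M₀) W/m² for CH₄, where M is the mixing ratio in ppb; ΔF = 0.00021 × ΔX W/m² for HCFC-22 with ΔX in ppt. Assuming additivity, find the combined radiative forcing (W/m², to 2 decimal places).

ΔF = 4.74 W/m²

CO₂: 4.84 × ln(640/282) = 4.84 × ln(2.26950) = 4.84 × 0.81956 = 3.9667 W/m².
CH₄: 0.036 × (√2154 − √709) = 0.036 × (46.4112 − 26.6271) = 0.036 × 19.7841 = 0.7122 W/m².
HCFC-22: ΔF = 0.00021 × (283 − 2) = 0.00021 × 281 = 0.0590 W/m².
Total ΔF = 3.9667 + 0.7122 + 0.0590 = 4.7379 W/m².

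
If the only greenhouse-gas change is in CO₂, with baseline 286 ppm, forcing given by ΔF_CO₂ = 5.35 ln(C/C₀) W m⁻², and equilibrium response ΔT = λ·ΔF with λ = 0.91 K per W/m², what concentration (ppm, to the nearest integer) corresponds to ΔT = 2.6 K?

C ≈ 488 ppm

Required forcing: ΔF = ΔT/λ = 2.6/0.91 = 2.8571 W/m².
Then ln(C/286) = ΔF/5.35 = 2.8571/5.35 = 0.53404.
So C = 286 × e^0.53404 = 286 × 1.70581 = 487.86 ppm.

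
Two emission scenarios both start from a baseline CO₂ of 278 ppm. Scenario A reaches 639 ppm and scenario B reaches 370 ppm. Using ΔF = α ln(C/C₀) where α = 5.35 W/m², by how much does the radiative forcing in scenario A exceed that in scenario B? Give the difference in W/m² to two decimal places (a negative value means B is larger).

ΔF_A = 5.35 ln(639/278) = 5.35 × 0.83228 = 4.4527 W/m².
ΔF_B = 5.35 ln(370/278) = 5.35 × 0.28588 = 1.5295 W/m².
Difference: 4.4527 − 1.5295 = 2.9232 W/m².

ΔF_A − ΔF_B = 2.92 W/m²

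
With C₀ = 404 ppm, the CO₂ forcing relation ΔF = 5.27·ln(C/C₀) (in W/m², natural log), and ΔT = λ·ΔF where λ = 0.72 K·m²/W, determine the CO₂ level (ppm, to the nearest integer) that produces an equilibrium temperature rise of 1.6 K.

C ≈ 616 ppm

Required forcing: ΔF = ΔT/λ = 1.6/0.72 = 2.2222 W/m².
Then ln(C/404) = ΔF/5.27 = 2.2222/5.27 = 0.42167.
So C = 404 × e^0.42167 = 404 × 1.52451 = 615.90 ppm.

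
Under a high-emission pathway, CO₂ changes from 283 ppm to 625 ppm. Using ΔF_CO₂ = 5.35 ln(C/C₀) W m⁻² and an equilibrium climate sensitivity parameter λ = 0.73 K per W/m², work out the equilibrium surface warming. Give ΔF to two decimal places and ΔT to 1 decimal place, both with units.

CO₂: 5.35 × ln(625/283) = 5.35 × ln(2.20848) = 5.35 × 0.79230 = 4.2388 W/m².
ΔT = λ ΔF = 0.73 × 4.24 = 3.0952 K.

ΔF = 4.24 W/m²; ΔT = 3.1 K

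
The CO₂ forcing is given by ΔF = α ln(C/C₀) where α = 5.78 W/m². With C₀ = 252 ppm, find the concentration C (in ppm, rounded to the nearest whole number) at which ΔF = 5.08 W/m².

Set 5.78 ln(C/252) = 5.08, so ln(C/252) = 5.08/5.78 = 0.87889.
Then C/252 = e^0.87889 = 2.40823, giving C = 252 × 2.40823 = 606.87 ppm.

C ≈ 607 ppm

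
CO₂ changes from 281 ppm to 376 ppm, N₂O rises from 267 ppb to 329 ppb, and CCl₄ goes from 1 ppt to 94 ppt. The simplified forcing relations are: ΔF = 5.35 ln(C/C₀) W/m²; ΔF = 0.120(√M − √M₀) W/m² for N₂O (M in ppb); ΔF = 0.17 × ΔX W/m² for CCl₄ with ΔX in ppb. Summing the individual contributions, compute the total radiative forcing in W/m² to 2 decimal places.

ΔF = 1.79 W/m²

CO₂: 5.35 × ln(376/281) = 5.35 × ln(1.33808) = 5.35 × 0.29124 = 1.5581 W/m².
N₂O: 0.120 × (√329 − √267) = 0.120 × (18.1384 − 16.3401) = 0.120 × 1.7983 = 0.2158 W/m².
CCl₄: Δ = 94 − 1 = 93 ppt = 0.093 ppb; ΔF = 0.17 × 0.093 = 0.0158 W/m².
Total ΔF = 1.5581 + 0.2158 + 0.0158 = 1.7897 W/m².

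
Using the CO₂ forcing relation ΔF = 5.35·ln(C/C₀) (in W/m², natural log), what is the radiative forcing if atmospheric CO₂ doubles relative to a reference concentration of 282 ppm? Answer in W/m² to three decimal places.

ΔF = 3.708 W/m²

ΔF = 5.35 × ln(2) = 5.35 × 0.69315 = 3.7084 W/m².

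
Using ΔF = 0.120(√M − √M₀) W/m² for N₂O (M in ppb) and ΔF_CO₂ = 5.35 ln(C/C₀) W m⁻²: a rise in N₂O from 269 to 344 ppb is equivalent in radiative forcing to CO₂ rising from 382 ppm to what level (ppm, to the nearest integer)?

N₂O forcing: 0.120 × (√344 − √269) = 0.120 × (18.5472 − 16.4012) = 0.120 × 2.1460 = 0.25752 W/m².
Set 5.35 ln(C/382) = 0.25752: ln(C/382) = 0.25752/5.35 = 0.04813, so C = 382 × e^0.04813 = 382 × 1.04931 = 400.84 ppm.

C ≈ 401 ppm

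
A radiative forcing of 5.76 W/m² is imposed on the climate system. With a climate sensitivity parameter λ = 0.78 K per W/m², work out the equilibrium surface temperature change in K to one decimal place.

ΔT = λ ΔF = 0.78 × 5.76 = 4.4928 K.

ΔT = 4.5 K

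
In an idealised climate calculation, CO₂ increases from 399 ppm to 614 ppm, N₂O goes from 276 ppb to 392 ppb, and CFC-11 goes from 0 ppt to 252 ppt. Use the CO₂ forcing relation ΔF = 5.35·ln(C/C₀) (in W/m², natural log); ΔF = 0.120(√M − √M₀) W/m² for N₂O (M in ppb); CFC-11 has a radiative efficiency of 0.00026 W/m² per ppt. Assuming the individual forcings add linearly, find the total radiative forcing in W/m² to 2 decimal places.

ΔF = 2.75 W/m²

CO₂: 5.35 × ln(614/399) = 5.35 × ln(1.53885) = 5.35 × 0.43104 = 2.3061 W/m².
N₂O: 0.120 × (√392 − √276) = 0.120 × (19.7990 − 16.6132) = 0.120 × 3.1858 = 0.3823 W/m².
CFC-11: ΔF = 0.00026 × (252 − 0) = 0.00026 × 252 = 0.0655 W/m².
Total ΔF = 2.3061 + 0.3823 + 0.0655 = 2.7539 W/m².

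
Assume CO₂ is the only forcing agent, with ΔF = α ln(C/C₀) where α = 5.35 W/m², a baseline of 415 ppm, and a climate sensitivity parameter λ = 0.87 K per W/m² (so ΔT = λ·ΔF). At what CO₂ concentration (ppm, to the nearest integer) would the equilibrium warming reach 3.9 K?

Required forcing: ΔF = ΔT/λ = 3.9/0.87 = 4.4828 W/m².
Then ln(C/415) = ΔF/5.35 = 4.4828/5.35 = 0.83791.
So C = 415 × e^0.83791 = 415 × 2.31153 = 959.28 ppm.

C ≈ 959 ppm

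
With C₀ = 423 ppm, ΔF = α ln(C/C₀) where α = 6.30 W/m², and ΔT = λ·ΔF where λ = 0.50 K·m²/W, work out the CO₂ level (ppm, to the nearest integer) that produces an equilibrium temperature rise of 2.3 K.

Required forcing: ΔF = ΔT/λ = 2.3/0.50 = 4.6000 W/m².
Then ln(C/423) = ΔF/6.30 = 4.6000/6.30 = 0.73016.
So C = 423 × e^0.73016 = 423 × 2.07541 = 877.90 ppm.

C ≈ 878 ppm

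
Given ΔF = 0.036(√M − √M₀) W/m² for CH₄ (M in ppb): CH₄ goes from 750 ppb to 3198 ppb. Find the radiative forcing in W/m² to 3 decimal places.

CH₄: 0.036 × (√3198 − √750) = 0.036 × (56.5509 − 27.3861) = 0.036 × 29.1648 = 1.0499 W/m².

ΔF = 1.050 W/m²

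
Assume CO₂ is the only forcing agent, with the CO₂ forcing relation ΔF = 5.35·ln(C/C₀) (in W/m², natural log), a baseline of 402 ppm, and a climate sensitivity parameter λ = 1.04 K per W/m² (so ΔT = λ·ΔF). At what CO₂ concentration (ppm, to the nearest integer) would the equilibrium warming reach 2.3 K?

C ≈ 608 ppm

Required forcing: ΔF = ΔT/λ = 2.3/1.04 = 2.2115 W/m².
Then ln(C/402) = ΔF/5.35 = 2.2115/5.35 = 0.41336.
So C = 402 × e^0.41336 = 402 × 1.51189 = 607.78 ppm.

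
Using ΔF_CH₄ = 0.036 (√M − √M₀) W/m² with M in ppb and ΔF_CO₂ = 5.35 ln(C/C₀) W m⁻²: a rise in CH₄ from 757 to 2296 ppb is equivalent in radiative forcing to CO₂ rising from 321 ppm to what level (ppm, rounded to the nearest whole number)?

CH₄ forcing: 0.036 × (√2296 − √757) = 0.036 × (47.9166 − 27.5136) = 0.036 × 20.4030 = 0.73451 W/m².
Set 5.35 ln(C/321) = 0.73451: ln(C/321) = 0.73451/5.35 = 0.13729, so C = 321 × e^0.13729 = 321 × 1.14716 = 368.24 ppm.

C ≈ 368 ppm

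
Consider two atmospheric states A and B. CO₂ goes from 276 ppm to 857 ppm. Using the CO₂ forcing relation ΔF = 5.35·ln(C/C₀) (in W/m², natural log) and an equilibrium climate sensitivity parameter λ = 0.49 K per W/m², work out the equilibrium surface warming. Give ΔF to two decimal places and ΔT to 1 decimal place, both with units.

CO₂: 5.35 × ln(857/276) = 5.35 × ln(3.10507) = 5.35 × 1.13304 = 6.0618 W/m².
ΔT = λ ΔF = 0.49 × 6.06 = 2.9694 K.

ΔF = 6.06 W/m²; ΔT = 3.0 K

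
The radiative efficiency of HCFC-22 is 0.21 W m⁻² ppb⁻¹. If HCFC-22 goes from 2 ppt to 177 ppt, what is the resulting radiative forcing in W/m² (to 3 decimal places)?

ΔF = 0.037 W/m²

HCFC-22: Δ = 177 − 2 = 175 ppt = 0.175 ppb; ΔF = 0.21 × 0.175 = 0.0368 W/m².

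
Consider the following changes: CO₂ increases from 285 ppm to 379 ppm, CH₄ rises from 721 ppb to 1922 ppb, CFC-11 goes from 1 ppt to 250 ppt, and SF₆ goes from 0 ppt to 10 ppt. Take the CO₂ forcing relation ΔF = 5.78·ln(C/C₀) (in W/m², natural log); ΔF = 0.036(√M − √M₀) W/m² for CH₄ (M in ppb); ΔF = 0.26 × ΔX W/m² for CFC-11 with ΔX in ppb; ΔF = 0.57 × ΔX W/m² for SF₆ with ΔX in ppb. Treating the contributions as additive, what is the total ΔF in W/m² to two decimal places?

ΔF = 2.33 W/m²

CO₂: 5.78 × ln(379/285) = 5.78 × ln(1.32982) = 5.78 × 0.28504 = 1.6475 W/m².
CH₄: 0.036 × (√1922 − √721) = 0.036 × (43.8406 − 26.8514) = 0.036 × 16.9892 = 0.6116 W/m².
CFC-11: Δ = 250 − 1 = 249 ppt = 0.249 ppb; ΔF = 0.26 × 0.249 = 0.0647 W/m².
SF₆: Δ = 10 − 0 = 10 ppt = 0.010 ppb; ΔF = 0.57 × 0.010 = 0.0057 W/m².
Total ΔF = 1.6475 + 0.6116 + 0.0647 + 0.0057 = 2.3295 W/m².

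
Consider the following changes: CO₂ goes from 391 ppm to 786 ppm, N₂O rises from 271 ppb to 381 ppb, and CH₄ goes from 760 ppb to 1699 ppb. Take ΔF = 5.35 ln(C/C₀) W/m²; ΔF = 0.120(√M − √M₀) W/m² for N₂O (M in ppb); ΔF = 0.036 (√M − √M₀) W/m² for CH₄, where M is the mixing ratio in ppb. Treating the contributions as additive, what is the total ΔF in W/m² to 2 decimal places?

ΔF = 4.59 W/m²

CO₂: 5.35 × ln(786/391) = 5.35 × ln(2.01023) = 5.35 × 0.69825 = 3.7356 W/m².
N₂O: 0.120 × (√381 − √271) = 0.120 × (19.5192 − 16.4621) = 0.120 × 3.0571 = 0.3669 W/m².
CH₄: 0.036 × (√1699 − √760) = 0.036 × (41.2189 − 27.5681) = 0.036 × 13.6508 = 0.4914 W/m².
Total ΔF = 3.7356 + 0.3669 + 0.4914 = 4.5939 W/m².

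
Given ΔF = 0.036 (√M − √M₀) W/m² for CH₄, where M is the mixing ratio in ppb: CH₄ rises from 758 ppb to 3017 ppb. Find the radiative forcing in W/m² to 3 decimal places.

ΔF = 0.986 W/m²

CH₄: 0.036 × (√3017 − √758) = 0.036 × (54.9272 − 27.5318) = 0.036 × 27.3954 = 0.9862 W/m².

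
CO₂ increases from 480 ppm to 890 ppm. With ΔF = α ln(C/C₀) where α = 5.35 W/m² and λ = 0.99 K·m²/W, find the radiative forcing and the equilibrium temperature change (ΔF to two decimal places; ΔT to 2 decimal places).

CO₂: 5.35 × ln(890/480) = 5.35 × ln(1.85417) = 5.35 × 0.61744 = 3.3033 W/m².
ΔT = λ ΔF = 0.99 × 3.30 = 3.2670 K.

ΔF = 3.30 W/m²; ΔT = 3.27 K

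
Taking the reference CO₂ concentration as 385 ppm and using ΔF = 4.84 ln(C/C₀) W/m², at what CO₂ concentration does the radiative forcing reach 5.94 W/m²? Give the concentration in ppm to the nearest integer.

C ≈ 1314 ppm

Set 4.84 ln(C/385) = 5.94, so ln(C/385) = 5.94/4.84 = 1.22727.
Then C/385 = e^1.22727 = 3.41190, giving C = 385 × 3.41190 = 1313.58 ppm.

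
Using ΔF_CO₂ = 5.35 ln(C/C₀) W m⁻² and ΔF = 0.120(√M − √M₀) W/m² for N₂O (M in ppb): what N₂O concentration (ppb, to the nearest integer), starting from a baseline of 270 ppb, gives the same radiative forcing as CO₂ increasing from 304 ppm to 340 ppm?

CO₂ forcing: 5.35 × ln(340/304) = 5.35 × 0.111918 = 0.59876 W/m².
Set 0.120(√M − √270) = 0.59876: √M = 0.59876/0.120 + √270 = 4.9897 + 16.4317 = 21.4214.
M = (21.4214)² = 458.88 ppb.

M ≈ 459 ppb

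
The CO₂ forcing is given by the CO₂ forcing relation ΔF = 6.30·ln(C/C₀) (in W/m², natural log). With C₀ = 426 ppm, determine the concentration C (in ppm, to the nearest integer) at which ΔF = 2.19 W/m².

C ≈ 603 ppm

Set 6.30 ln(C/426) = 2.19, so ln(C/426) = 2.19/6.30 = 0.34762.
Then C/426 = e^0.34762 = 1.41569, giving C = 426 × 1.41569 = 603.08 ppm.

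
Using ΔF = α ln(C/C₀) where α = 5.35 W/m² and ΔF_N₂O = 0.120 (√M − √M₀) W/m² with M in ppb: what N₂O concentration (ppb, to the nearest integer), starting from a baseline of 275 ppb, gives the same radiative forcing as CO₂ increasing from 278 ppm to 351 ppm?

M ≈ 728 ppb

CO₂ forcing: 5.35 × ln(351/278) = 5.35 × 0.233165 = 1.24743 W/m².
Set 0.120(√M − √275) = 1.24743: √M = 1.24743/0.120 + √275 = 10.3953 + 16.5831 = 26.9784.
M = (26.9784)² = 727.83 ppb.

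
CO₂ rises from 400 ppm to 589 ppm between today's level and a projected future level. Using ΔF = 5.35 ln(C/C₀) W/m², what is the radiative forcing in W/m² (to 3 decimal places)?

CO₂: 5.35 × ln(589/400) = 5.35 × ln(1.47250) = 5.35 × 0.38696 = 2.0702 W/m².

ΔF = 2.070 W/m²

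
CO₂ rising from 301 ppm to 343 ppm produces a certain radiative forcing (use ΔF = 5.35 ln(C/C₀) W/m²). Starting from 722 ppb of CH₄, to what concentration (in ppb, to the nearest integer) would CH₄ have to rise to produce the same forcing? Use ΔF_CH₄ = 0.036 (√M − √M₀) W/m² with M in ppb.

M ≈ 2142 ppb

CO₂ forcing: 5.35 × ln(343/301) = 5.35 × 0.130620 = 0.69882 W/m².
Set 0.036(√M − √722) = 0.69882: √M = 0.69882/0.036 + √722 = 19.4117 + 26.8701 = 46.2818.
M = (46.2818)² = 2142.01 ppb.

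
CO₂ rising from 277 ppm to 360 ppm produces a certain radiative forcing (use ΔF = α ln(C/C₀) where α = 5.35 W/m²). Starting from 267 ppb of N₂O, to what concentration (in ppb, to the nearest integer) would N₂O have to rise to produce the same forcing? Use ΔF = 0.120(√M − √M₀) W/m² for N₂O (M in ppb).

M ≈ 785 ppb

CO₂ forcing: 5.35 × ln(360/277) = 5.35 × 0.262087 = 1.40217 W/m².
Set 0.120(√M − √267) = 1.40217: √M = 1.40217/0.120 + √267 = 11.6848 + 16.3401 = 28.0249.
M = (28.0249)² = 785.40 ppb.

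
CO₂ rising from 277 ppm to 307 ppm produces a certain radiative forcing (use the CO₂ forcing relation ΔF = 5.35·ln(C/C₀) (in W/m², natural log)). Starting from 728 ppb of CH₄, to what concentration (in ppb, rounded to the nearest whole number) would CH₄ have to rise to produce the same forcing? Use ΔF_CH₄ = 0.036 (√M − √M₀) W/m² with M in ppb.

M ≈ 1786 ppb

CO₂ forcing: 5.35 × ln(307/277) = 5.35 × 0.102830 = 0.55014 W/m².
Set 0.036(√M − √728) = 0.55014: √M = 0.55014/0.036 + √728 = 15.2817 + 26.9815 = 42.2632.
M = (42.2632)² = 1786.18 ppb.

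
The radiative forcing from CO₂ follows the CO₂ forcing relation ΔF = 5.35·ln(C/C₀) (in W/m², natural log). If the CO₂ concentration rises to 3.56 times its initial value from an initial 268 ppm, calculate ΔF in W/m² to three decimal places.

ΔF = 5.35 × ln(3.56) = 5.35 × 1.26976 = 6.7932 W/m².

ΔF = 6.793 W/m²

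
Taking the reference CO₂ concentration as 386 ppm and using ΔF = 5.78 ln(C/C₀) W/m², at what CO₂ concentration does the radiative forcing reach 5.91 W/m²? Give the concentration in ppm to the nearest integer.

Set 5.78 ln(C/386) = 5.91, so ln(C/386) = 5.91/5.78 = 1.02249.
Then C/386 = e^1.02249 = 2.78011, giving C = 386 × 2.78011 = 1073.12 ppm.

C ≈ 1073 ppm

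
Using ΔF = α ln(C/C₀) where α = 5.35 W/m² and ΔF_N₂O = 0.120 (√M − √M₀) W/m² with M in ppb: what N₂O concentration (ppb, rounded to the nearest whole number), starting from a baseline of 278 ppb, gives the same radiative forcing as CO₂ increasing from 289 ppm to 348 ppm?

CO₂ forcing: 5.35 × ln(348/289) = 5.35 × 0.185776 = 0.99390 W/m².
Set 0.120(√M − √278) = 0.99390: √M = 0.99390/0.120 + √278 = 8.2825 + 16.6733 = 24.9558.
M = (24.9558)² = 622.79 ppb.

M ≈ 623 ppb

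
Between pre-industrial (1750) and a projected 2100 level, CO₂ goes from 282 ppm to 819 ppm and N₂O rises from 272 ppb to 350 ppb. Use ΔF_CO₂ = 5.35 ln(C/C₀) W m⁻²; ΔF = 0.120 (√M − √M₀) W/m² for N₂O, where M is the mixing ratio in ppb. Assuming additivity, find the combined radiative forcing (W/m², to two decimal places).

ΔF = 5.97 W/m²

CO₂: 5.35 × ln(819/282) = 5.35 × ln(2.90426) = 5.35 × 1.06618 = 5.7041 W/m².
N₂O: 0.120 × (√350 − √272) = 0.120 × (18.7083 − 16.4924) = 0.120 × 2.2159 = 0.2659 W/m².
Total ΔF = 5.7041 + 0.2659 = 5.9700 W/m².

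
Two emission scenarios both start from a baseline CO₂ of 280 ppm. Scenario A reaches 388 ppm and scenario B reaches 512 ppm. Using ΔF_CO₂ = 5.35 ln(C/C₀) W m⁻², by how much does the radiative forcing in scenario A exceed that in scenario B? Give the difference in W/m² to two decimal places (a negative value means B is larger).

ΔF_A − ΔF_B = -1.48 W/m²

ΔF_A = 5.35 ln(388/280) = 5.35 × 0.32622 = 1.7453 W/m².
ΔF_B = 5.35 ln(512/280) = 5.35 × 0.60354 = 3.2289 W/m².
Difference: 1.7453 − 3.2289 = -1.4836 W/m².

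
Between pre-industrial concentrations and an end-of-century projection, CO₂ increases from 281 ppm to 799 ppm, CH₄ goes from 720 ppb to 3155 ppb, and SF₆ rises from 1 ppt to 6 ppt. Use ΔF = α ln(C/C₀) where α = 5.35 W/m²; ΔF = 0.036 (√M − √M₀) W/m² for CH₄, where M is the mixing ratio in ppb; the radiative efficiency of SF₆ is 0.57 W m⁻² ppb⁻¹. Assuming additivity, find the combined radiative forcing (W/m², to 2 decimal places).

ΔF = 6.65 W/m²

CO₂: 5.35 × ln(799/281) = 5.35 × ln(2.84342) = 5.35 × 1.04501 = 5.5908 W/m².
CH₄: 0.036 × (√3155 − √720) = 0.036 × (56.1694 − 26.8328) = 0.036 × 29.3366 = 1.0561 W/m².
SF₆: Δ = 6 − 1 = 5 ppt = 0.005 ppb; ΔF = 0.57 × 0.005 = 0.0029 W/m².
Total ΔF = 5.5908 + 1.0561 + 0.0029 = 6.6498 W/m².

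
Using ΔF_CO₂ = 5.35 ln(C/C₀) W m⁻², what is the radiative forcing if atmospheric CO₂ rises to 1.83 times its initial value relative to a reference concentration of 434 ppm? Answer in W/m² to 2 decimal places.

Because the forcing depends only on the ratio C/C₀, the initial concentration does not enter.
ΔF = 5.35 × ln(1.83) = 5.35 × 0.60432 = 3.2331 W/m².

ΔF = 3.23 W/m²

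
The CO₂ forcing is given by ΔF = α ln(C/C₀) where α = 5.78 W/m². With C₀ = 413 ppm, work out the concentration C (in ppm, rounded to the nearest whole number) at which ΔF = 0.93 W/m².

C ≈ 485 ppm

Set 5.78 ln(C/413) = 0.93, so ln(C/413) = 0.93/5.78 = 0.16090.
Then C/413 = e^0.16090 = 1.17457, giving C = 413 × 1.17457 = 485.10 ppm.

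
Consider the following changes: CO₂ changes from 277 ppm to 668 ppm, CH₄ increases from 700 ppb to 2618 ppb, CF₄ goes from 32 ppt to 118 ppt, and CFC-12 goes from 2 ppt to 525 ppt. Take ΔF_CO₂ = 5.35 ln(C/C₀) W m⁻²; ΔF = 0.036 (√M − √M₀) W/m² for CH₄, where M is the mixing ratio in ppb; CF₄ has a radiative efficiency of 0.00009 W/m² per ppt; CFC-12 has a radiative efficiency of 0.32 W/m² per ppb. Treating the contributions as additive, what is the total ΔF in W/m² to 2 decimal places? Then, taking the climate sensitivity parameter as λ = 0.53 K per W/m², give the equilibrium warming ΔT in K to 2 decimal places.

ΔF = 5.77 W/m²; ΔT = 3.06 K

CO₂: 5.35 × ln(668/277) = 5.35 × ln(2.41155) = 5.35 × 0.88027 = 4.7094 W/m².
CH₄: 0.036 × (√2618 − √700) = 0.036 × (51.1664 − 26.4575) = 0.036 × 24.7089 = 0.8895 W/m².
CF₄: ΔF = 0.00009 × (118 − 32) = 0.00009 × 86 = 0.0077 W/m².
CFC-12: Δ = 525 − 2 = 523 ppt = 0.523 ppb; ΔF = 0.32 × 0.523 = 0.1674 W/m².
Total ΔF = 4.7094 + 0.8895 + 0.0077 + 0.1674 = 5.7740 W/m².
ΔT = λ ΔF = 0.53 × 5.77 = 3.0581 K.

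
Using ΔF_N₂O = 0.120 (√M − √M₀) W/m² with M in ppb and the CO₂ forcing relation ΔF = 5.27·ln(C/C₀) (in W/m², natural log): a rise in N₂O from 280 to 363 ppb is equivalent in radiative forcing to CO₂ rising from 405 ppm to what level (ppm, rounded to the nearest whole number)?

N₂O forcing: 0.120 × (√363 − √280) = 0.120 × (19.0526 − 16.7332) = 0.120 × 2.3194 = 0.27833 W/m².
Set 5.27 ln(C/405) = 0.27833: ln(C/405) = 0.27833/5.27 = 0.05281, so C = 405 × e^0.05281 = 405 × 1.05423 = 426.96 ppm.

C ≈ 427 ppm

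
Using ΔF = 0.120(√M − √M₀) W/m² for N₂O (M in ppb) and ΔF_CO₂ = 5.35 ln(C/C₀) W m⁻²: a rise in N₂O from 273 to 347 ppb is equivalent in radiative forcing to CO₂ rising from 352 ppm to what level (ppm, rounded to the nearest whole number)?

N₂O forcing: 0.120 × (√347 − √273) = 0.120 × (18.6279 − 16.5227) = 0.120 × 2.1052 = 0.25262 W/m².
Set 5.35 ln(C/352) = 0.25262: ln(C/352) = 0.25262/5.35 = 0.04722, so C = 352 × e^0.04722 = 352 × 1.04835 = 369.02 ppm.

C ≈ 369 ppm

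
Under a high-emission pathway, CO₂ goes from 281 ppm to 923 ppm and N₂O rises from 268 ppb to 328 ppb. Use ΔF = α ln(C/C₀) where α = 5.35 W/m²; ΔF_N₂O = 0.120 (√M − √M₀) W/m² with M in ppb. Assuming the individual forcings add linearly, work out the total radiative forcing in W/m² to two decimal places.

ΔF = 6.57 W/m²

CO₂: 5.35 × ln(923/281) = 5.35 × ln(3.28470) = 5.35 × 1.18928 = 6.3626 W/m².
N₂O: 0.120 × (√328 − √268) = 0.120 × (18.1108 − 16.3707) = 0.120 × 1.7401 = 0.2088 W/m².
Total ΔF = 6.3626 + 0.2088 = 6.5714 W/m².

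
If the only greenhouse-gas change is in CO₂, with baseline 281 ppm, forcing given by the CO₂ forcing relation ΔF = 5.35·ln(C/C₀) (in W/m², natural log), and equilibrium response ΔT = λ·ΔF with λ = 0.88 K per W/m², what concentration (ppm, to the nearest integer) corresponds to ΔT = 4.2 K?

Required forcing: ΔF = ΔT/λ = 4.2/0.88 = 4.7727 W/m².
Then ln(C/281) = ΔF/5.35 = 4.7727/5.35 = 0.89209.
So C = 281 × e^0.89209 = 281 × 2.44022 = 685.70 ppm.

C ≈ 686 ppm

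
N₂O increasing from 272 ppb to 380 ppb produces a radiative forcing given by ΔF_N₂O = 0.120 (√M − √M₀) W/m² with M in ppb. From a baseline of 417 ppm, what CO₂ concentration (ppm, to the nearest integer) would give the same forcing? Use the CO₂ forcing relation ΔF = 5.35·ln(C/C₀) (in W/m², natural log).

N₂O forcing: 0.120 × (√380 − √272) = 0.120 × (19.4936 − 16.4924) = 0.120 × 3.0012 = 0.36014 W/m².
Set 5.35 ln(C/417) = 0.36014: ln(C/417) = 0.36014/5.35 = 0.06732, so C = 417 × e^0.06732 = 417 × 1.06964 = 446.04 ppm.

C ≈ 446 ppm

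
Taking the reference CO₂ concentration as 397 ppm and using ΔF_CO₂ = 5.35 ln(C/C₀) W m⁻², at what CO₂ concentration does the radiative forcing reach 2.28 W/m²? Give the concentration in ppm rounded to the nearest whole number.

C ≈ 608 ppm

Set 5.35 ln(C/397) = 2.28, so ln(C/397) = 2.28/5.35 = 0.42617.
Then C/397 = e^0.42617 = 1.53138, giving C = 397 × 1.53138 = 607.96 ppm.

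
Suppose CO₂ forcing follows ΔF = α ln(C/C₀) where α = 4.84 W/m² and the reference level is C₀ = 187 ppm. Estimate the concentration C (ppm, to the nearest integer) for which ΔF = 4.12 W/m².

C ≈ 438 ppm

Set 4.84 ln(C/187) = 4.12, so ln(C/187) = 4.12/4.84 = 0.85124.
Then C/187 = e^0.85124 = 2.34255, giving C = 187 × 2.34255 = 438.06 ppm.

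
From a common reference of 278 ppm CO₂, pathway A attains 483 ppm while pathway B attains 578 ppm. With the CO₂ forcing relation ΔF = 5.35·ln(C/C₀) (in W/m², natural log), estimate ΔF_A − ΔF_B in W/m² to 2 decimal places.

ΔF_A − ΔF_B = -0.96 W/m²

ΔF_A = 5.35 ln(483/278) = 5.35 × 0.55240 = 2.9553 W/m².
ΔF_B = 5.35 ln(578/278) = 5.35 × 0.73195 = 3.9159 W/m².
Difference: 2.9553 − 3.9159 = -0.9606 W/m².
(Equivalently, ΔF_A − ΔF_B = 5.35 ln(483/578) = 5.35 × -0.17956 = -0.9606 W/m².)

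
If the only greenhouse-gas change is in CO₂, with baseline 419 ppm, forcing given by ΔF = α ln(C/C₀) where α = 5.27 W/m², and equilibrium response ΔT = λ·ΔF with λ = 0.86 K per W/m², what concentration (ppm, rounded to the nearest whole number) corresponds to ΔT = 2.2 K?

C ≈ 681 ppm

Required forcing: ΔF = ΔT/λ = 2.2/0.86 = 2.5581 W/m².
Then ln(C/419) = ΔF/5.27 = 2.5581/5.27 = 0.48541.
So C = 419 × e^0.48541 = 419 × 1.62484 = 680.81 ppm.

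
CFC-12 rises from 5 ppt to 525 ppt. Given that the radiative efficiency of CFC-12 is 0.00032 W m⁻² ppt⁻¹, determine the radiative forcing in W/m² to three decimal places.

CFC-12: ΔF = 0.00032 × (525 − 5) = 0.00032 × 520 = 0.1664 W/m².

ΔF = 0.166 W/m²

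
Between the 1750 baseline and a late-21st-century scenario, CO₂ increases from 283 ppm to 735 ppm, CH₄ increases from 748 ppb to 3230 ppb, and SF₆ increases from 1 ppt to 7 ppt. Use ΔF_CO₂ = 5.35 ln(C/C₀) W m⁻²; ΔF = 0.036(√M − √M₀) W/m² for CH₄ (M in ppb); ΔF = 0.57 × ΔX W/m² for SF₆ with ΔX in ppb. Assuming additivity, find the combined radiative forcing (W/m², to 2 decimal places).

CO₂: 5.35 × ln(735/283) = 5.35 × ln(2.59717) = 5.35 × 0.95442 = 5.1061 W/m².
CH₄: 0.036 × (√3230 − √748) = 0.036 × (56.8331 − 27.3496) = 0.036 × 29.4835 = 1.0614 W/m².
SF₆: Δ = 7 − 1 = 6 ppt = 0.006 ppb; ΔF = 0.57 × 0.006 = 0.0034 W/m².
Total ΔF = 5.1061 + 1.0614 + 0.0034 = 6.1709 W/m².

ΔF = 6.17 W/m²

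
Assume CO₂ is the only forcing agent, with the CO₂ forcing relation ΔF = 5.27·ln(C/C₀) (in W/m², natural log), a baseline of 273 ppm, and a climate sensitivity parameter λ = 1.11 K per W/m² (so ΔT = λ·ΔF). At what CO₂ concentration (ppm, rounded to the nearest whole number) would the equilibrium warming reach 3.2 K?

Required forcing: ΔF = ΔT/λ = 3.2/1.11 = 2.8829 W/m².
Then ln(C/273) = ΔF/5.27 = 2.8829/5.27 = 0.54704.
So C = 273 × e^0.54704 = 273 × 1.72813 = 471.78 ppm.

C ≈ 472 ppm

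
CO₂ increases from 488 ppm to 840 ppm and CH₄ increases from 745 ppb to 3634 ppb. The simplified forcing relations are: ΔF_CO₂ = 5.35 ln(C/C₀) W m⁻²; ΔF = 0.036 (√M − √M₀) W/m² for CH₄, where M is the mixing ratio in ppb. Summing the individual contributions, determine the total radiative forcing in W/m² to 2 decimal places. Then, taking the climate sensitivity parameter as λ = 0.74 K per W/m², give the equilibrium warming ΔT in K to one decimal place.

ΔF = 4.09 W/m²; ΔT = 3.0 K

CO₂: 5.35 × ln(840/488) = 5.35 × ln(1.72131) = 5.35 × 0.54309 = 2.9055 W/m².
CH₄: 0.036 × (√3634 − √745) = 0.036 × (60.2827 − 27.2947) = 0.036 × 32.9880 = 1.1876 W/m².
Total ΔF = 2.9055 + 1.1876 = 4.0931 W/m².
ΔT = λ ΔF = 0.74 × 4.09 = 3.0266 K.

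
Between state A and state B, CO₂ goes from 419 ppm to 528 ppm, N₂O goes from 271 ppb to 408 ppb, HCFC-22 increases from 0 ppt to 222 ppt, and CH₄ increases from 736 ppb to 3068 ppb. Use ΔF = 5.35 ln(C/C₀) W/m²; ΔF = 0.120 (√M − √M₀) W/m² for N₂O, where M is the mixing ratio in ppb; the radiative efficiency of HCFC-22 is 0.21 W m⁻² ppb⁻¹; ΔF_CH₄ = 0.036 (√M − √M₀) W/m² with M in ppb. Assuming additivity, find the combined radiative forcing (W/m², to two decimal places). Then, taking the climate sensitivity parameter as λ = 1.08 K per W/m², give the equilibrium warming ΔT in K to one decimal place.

CO₂: 5.35 × ln(528/419) = 5.35 × ln(1.26014) = 5.35 × 0.23122 = 1.2370 W/m².
N₂O: 0.120 × (√408 − √271) = 0.120 × (20.1990 − 16.4621) = 0.120 × 3.7369 = 0.4484 W/m².
HCFC-22: Δ = 222 − 0 = 222 ppt = 0.222 ppb; ΔF = 0.21 × 0.222 = 0.0466 W/m².
CH₄: 0.036 × (√3068 − √736) = 0.036 × (55.3895 − 27.1293) = 0.036 × 28.2602 = 1.0174 W/m².
Total ΔF = 1.2370 + 0.4484 + 0.0466 + 1.0174 = 2.7494 W/m².
ΔT = λ ΔF = 1.08 × 2.75 = 2.9700 K.

ΔF = 2.75 W/m²; ΔT = 3.0 K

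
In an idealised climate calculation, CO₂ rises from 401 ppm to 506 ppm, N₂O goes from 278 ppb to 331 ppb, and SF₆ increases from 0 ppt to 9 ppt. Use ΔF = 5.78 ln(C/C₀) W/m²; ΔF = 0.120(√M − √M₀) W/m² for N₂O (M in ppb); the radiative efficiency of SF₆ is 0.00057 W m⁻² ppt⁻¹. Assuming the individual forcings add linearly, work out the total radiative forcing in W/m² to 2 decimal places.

CO₂: 5.78 × ln(506/401) = 5.78 × ln(1.26185) = 5.78 × 0.23258 = 1.3443 W/m².
N₂O: 0.120 × (√331 − √278) = 0.120 × (18.1934 − 16.6733) = 0.120 × 1.5201 = 0.1824 W/m².
SF₆: ΔF = 0.00057 × (9 − 0) = 0.00057 × 9 = 0.0051 W/m².
Total ΔF = 1.3443 + 0.1824 + 0.0051 = 1.5318 W/m².

ΔF = 1.53 W/m²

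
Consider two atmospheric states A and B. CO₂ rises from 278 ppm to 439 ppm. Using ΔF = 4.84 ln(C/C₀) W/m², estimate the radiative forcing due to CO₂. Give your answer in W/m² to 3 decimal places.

CO₂ absorption bands are partially saturated, so forcing scales with the logarithm of the concentration ratio.
CO₂: 4.84 × ln(439/278) = 4.84 × ln(1.57914) = 4.84 × 0.45688 = 2.2113 W/m².

ΔF = 2.211 W/m²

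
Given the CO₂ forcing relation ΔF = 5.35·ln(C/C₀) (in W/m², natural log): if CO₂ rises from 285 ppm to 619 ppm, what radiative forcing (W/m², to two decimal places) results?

ΔF = 4.15 W/m²

CO₂: 5.35 × ln(619/285) = 5.35 × ln(2.17193) = 5.35 × 0.77562 = 4.1496 W/m².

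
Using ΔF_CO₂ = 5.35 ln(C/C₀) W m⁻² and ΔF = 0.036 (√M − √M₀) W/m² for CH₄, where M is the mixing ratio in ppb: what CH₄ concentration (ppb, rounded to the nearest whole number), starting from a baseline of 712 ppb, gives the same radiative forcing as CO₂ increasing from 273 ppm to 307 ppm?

M ≈ 1947 ppb

CO₂ forcing: 5.35 × ln(307/273) = 5.35 × 0.117376 = 0.62796 W/m².
Set 0.036(√M − √712) = 0.62796: √M = 0.62796/0.036 + √712 = 17.4433 + 26.6833 = 44.1266.
M = (44.1266)² = 1947.16 ppb.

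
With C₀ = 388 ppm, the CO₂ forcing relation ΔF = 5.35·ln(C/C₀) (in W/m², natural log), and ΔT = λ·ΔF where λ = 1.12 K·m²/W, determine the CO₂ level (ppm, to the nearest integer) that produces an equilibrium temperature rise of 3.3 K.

C ≈ 673 ppm

Required forcing: ΔF = ΔT/λ = 3.3/1.12 = 2.9464 W/m².
Then ln(C/388) = ΔF/5.35 = 2.9464/5.35 = 0.55073.
So C = 388 × e^0.55073 = 388 × 1.73452 = 672.99 ppm.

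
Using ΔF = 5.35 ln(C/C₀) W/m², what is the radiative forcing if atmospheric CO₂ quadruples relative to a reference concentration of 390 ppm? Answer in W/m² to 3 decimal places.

ΔF = 7.417 W/m²

Because the forcing depends only on the ratio C/C₀, the initial concentration does not enter.
ΔF = 5.35 × ln(4) = 5.35 × 1.38629 = 7.4167 W/m².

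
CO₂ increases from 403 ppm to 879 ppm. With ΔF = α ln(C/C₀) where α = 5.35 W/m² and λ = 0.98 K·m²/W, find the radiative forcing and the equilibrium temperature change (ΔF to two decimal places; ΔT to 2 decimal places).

ΔF = 4.17 W/m²; ΔT = 4.09 K

CO₂: 5.35 × ln(879/403) = 5.35 × ln(2.18114) = 5.35 × 0.77985 = 4.1722 W/m².
ΔT = λ ΔF = 0.98 × 4.17 = 4.0866 K.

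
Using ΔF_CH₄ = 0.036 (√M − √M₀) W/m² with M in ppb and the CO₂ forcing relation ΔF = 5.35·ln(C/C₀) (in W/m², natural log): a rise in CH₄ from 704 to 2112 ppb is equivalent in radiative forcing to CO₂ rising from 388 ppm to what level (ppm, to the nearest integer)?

C ≈ 442 ppm

CH₄ forcing: 0.036 × (√2112 − √704) = 0.036 × (45.9565 − 26.5330) = 0.036 × 19.4235 = 0.69925 W/m².
Set 5.35 ln(C/388) = 0.69925: ln(C/388) = 0.69925/5.35 = 0.13070, so C = 388 × e^0.13070 = 388 × 1.13963 = 442.18 ppm.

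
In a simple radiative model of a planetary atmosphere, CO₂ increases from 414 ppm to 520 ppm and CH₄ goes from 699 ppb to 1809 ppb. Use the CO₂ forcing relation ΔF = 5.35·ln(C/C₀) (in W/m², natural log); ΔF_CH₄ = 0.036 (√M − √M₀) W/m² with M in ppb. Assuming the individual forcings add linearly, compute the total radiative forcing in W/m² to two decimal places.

CO₂: 5.35 × ln(520/414) = 5.35 × ln(1.25604) = 5.35 × 0.22796 = 1.2196 W/m².
CH₄: 0.036 × (√1809 − √699) = 0.036 × (42.5323 − 26.4386) = 0.036 × 16.0937 = 0.5794 W/m².
Total ΔF = 1.2196 + 0.5794 = 1.7990 W/m².

ΔF = 1.80 W/m²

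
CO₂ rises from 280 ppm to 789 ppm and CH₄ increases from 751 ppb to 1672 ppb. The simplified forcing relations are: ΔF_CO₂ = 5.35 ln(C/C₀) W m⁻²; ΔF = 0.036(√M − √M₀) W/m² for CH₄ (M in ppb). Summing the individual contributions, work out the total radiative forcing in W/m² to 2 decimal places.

CO₂: 5.35 × ln(789/280) = 5.35 × ln(2.81786) = 5.35 × 1.03598 = 5.5425 W/m².
CH₄: 0.036 × (√1672 − √751) = 0.036 × (40.8901 − 27.4044) = 0.036 × 13.4857 = 0.4855 W/m².
Total ΔF = 5.5425 + 0.4855 = 6.0280 W/m².

ΔF = 6.03 W/m²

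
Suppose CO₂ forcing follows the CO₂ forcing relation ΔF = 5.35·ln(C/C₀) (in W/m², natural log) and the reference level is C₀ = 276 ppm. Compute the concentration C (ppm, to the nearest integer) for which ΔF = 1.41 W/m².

C ≈ 359 ppm

Set 5.35 ln(C/276) = 1.41, so ln(C/276) = 1.41/5.35 = 0.26355.
Then C/276 = e^0.26355 = 1.30154, giving C = 276 × 1.30154 = 359.23 ppm.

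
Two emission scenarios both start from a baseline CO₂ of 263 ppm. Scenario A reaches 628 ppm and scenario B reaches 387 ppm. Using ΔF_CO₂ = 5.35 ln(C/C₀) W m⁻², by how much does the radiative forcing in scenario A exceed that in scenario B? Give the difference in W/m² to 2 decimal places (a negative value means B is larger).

ΔF_A − ΔF_B = 2.59 W/m²

ΔF_A = 5.35 ln(628/263) = 5.35 × 0.87039 = 4.6566 W/m².
ΔF_B = 5.35 ln(387/263) = 5.35 × 0.38627 = 2.0665 W/m².
Difference: 4.6566 − 2.0665 = 2.5901 W/m².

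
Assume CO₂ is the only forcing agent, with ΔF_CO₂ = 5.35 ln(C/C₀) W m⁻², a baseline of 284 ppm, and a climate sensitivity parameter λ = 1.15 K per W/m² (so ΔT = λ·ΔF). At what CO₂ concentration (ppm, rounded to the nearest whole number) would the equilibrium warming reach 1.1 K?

C ≈ 340 ppm

Required forcing: ΔF = ΔT/λ = 1.1/1.15 = 0.9565 W/m².
Then ln(C/284) = ΔF/5.35 = 0.9565/5.35 = 0.17879.
So C = 284 × e^0.17879 = 284 × 1.19577 = 339.60 ppm.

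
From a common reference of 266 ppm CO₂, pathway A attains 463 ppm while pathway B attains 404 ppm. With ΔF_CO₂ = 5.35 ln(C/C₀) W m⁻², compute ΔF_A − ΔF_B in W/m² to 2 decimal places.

ΔF_A − ΔF_B = 0.73 W/m²

ΔF_A = 5.35 ln(463/266) = 5.35 × 0.55423 = 2.9651 W/m².
ΔF_B = 5.35 ln(404/266) = 5.35 × 0.41792 = 2.2359 W/m².
Difference: 2.9651 − 2.2359 = 0.7292 W/m².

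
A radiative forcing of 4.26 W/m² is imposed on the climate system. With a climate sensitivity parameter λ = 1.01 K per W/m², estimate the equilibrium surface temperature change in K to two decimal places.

ΔT = 4.30 K

ΔT = λ ΔF = 1.01 × 4.26 = 4.3026 K.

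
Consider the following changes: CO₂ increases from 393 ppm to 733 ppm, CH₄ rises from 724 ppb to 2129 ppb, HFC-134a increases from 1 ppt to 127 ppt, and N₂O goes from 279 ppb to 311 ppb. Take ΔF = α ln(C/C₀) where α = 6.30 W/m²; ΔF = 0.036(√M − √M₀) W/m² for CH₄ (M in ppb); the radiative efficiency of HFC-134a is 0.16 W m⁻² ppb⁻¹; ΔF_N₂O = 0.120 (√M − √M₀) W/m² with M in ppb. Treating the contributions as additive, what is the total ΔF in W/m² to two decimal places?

ΔF = 4.75 W/m²

CO₂: 6.30 × ln(733/393) = 6.30 × ln(1.86514) = 6.30 × 0.62334 = 3.9270 W/m².
CH₄: 0.036 × (√2129 − √724) = 0.036 × (46.1411 − 26.9072) = 0.036 × 19.2339 = 0.6924 W/m².
HFC-134a: Δ = 127 − 1 = 126 ppt = 0.126 ppb; ΔF = 0.16 × 0.126 = 0.0202 W/m².
N₂O: 0.120 × (√311 − √279) = 0.120 × (17.6352 − 16.7033) = 0.120 × 0.9319 = 0.1118 W/m².
Total ΔF = 3.9270 + 0.6924 + 0.0202 + 0.1118 = 4.7514 W/m².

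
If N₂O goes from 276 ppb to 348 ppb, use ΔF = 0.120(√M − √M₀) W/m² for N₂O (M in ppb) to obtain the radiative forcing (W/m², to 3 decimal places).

N₂O: 0.120 × (√348 − √276) = 0.120 × (18.6548 − 16.6132) = 0.120 × 2.0416 = 0.2450 W/m².

ΔF = 0.245 W/m²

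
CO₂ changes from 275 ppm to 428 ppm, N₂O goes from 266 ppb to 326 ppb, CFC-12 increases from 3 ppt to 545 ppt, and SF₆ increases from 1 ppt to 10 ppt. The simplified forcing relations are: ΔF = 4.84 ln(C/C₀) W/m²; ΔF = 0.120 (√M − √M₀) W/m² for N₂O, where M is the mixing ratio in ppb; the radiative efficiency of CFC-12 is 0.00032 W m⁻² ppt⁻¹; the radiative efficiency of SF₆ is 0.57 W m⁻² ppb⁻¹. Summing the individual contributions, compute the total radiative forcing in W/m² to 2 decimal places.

ΔF = 2.53 W/m²

CO₂: 4.84 × ln(428/275) = 4.84 × ln(1.55636) = 4.84 × 0.44235 = 2.1410 W/m².
N₂O: 0.120 × (√326 − √266) = 0.120 × (18.0555 − 16.3095) = 0.120 × 1.7460 = 0.2095 W/m².
CFC-12: ΔF = 0.00032 × (545 − 3) = 0.00032 × 542 = 0.1734 W/m².
SF₆: Δ = 10 − 1 = 9 ppt = 0.009 ppb; ΔF = 0.57 × 0.009 = 0.0051 W/m².
Total ΔF = 2.1410 + 0.2095 + 0.1734 + 0.0051 = 2.5290 W/m².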